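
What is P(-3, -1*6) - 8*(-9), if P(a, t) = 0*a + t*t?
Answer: 108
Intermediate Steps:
P(a, t) = t² (P(a, t) = 0 + t² = t²)
P(-3, -1*6) - 8*(-9) = (-1*6)² - 8*(-9) = (-6)² + 72 = 36 + 72 = 108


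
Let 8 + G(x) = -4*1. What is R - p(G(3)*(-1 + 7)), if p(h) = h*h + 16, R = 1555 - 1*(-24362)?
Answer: 20717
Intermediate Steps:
G(x) = -12 (G(x) = -8 - 4*1 = -8 - 4 = -12)
R = 25917 (R = 1555 + 24362 = 25917)
p(h) = 16 + h² (p(h) = h² + 16 = 16 + h²)
R - p(G(3)*(-1 + 7)) = 25917 - (16 + (-12*(-1 + 7))²) = 25917 - (16 + (-12*6)²) = 25917 - (16 + (-72)²) = 25917 - (16 + 5184) = 25917 - 1*5200 = 25917 - 5200 = 20717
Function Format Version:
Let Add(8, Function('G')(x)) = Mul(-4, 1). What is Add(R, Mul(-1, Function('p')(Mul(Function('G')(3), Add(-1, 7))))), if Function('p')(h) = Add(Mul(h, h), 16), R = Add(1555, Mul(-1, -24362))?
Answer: 20717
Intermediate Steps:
Function('G')(x) = -12 (Function('G')(x) = Add(-8, Mul(-4, 1)) = Add(-8, -4) = -12)
R = 25917 (R = Add(1555, 24362) = 25917)
Function('p')(h) = Add(16, Pow(h, 2)) (Function('p')(h) = Add(Pow(h, 2), 16) = Add(16, Pow(h, 2)))
Add(R, Mul(-1, Function('p')(Mul(Function('G')(3), Add(-1, 7))))) = Add(25917, Mul(-1, Add(16, Pow(Mul(-12, Add(-1, 7)), 2)))) = Add(25917, Mul(-1, Add(16, Pow(Mul(-12, 6), 2)))) = Add(25917, Mul(-1, Add(16, Pow(-72, 2)))) = Add(25917, Mul(-1, Add(16, 5184))) = Add(25917, Mul(-1, 5200)) = Add(25917, -5200) = 20717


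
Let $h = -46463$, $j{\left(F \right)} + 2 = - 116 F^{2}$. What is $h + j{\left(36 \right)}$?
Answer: $-196801$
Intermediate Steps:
$j{\left(F \right)} = -2 - 116 F^{2}$
$h + j{\left(36 \right)} = -46463 - \left(2 + 116 \cdot 36^{2}\right) = -46463 - 150338 = -196801$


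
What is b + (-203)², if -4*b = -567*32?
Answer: 45745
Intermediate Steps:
b = 4536 (b = -(-567)*32/4 = -¼*(-18144) = 4536)
b + (-203)² = 4536 + (-203)² = 4536 + 41209 = 45745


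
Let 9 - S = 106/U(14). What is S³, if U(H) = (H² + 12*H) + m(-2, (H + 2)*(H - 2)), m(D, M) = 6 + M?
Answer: 15179306176/22188041 ≈ 684.12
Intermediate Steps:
U(H) = 6 + H² + 12*H + (-2 + H)*(2 + H) (U(H) = (H² + 12*H) + (6 + (H + 2)*(H - 2)) = (H² + 12*H) + (6 + (2 + H)*(-2 + H)) = (H² + 12*H) + (6 + (-2 + H)*(2 + H)) = 6 + H² + 12*H + (-2 + H)*(2 + H))
S = 2476/281 (S = 9 - 106/(2 + 2*14² + 12*14) = 9 - 106/(2 + 2*196 + 168) = 9 - 106/(2 + 392 + 168) = 9 - 106/562 = 9 - 1*53/281 = 9 - 53/281 = 2476/281 ≈ 8.8114)
S³ = (2476/281)³ = 15179306176/22188041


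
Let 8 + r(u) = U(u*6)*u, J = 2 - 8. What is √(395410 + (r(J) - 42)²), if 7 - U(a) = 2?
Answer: √401810 ≈ 633.88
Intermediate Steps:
J = -6
U(a) = 5 (U(a) = 7 - 1*2 = 7 - 2 = 5)
r(u) = -8 + 5*u
√(395410 + (r(J) - 42)²) = √(395410 + ((-8 + 5*(-6)) - 42)²) = √(395410 + ((-8 - 30) - 42)²) = √(395410 + (-38 - 42)²) = √(395410 + (-80)²) = √(395410 + 6400) = √401810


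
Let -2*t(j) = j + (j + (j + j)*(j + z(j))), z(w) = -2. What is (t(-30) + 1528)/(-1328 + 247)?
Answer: -26/47 ≈ -0.55319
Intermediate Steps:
t(j) = -j - j*(-2 + j) (t(j) = -(j + (j + (j + j)*(j - 2)))/2 = -(j + (j + (2*j)*(-2 + j)))/2 = -(j + (j + 2*j*(-2 + j)))/2 = -(2*j + 2*j*(-2 + j))/2 = -j - j*(-2 + j))
(t(-30) + 1528)/(-1328 + 247) = (-30*(1 - 1*(-30)) + 1528)/(-1328 + 247) = (-30*(1 + 30) + 1528)/(-1081) = (-30*31 + 1528)*(-1/1081) = (-930 + 1528)*(-1/1081) = 598*(-1/1081) = -26/47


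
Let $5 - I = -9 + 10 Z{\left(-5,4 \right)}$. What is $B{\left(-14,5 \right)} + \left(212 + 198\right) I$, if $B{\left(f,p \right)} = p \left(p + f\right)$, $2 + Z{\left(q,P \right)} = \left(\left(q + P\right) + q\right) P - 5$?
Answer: $132795$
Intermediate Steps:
$Z{\left(q,P \right)} = -7 + P \left(P + 2 q\right)$ ($Z{\left(q,P \right)} = -2 + \left(\left(\left(q + P\right) + q\right) P - 5\right) = -2 + \left(\left(\left(P + q\right) + q\right) P - 5\right) = -2 + \left(\left(P + 2 q\right) P - 5\right) = -2 + \left(P \left(P + 2 q\right) - 5\right) = -2 + \left(-5 + P \left(P + 2 q\right)\right) = -7 + P \left(P + 2 q\right)$)
$B{\left(f,p \right)} = p \left(f + p\right)$
$I = 324$ ($I = 5 - \left(-9 + 10 \left(-7 + 4^{2} + 2 \cdot 4 \left(-5\right)\right)\right) = 5 - \left(-9 + 10 \left(-7 + 16 - 40\right)\right) = 5 - \left(-9 + 10 \left(-31\right)\right) = 5 - \left(-9 - 310\right) = 5 - -319 = 5 + 319 = 324$)
$B{\left(-14,5 \right)} + \left(212 + 198\right) I = 5 \left(-14 + 5\right) + \left(212 + 198\right) 324 = 5 \left(-9\right) + 410 \cdot 324 = -45 + 132840 = 132795$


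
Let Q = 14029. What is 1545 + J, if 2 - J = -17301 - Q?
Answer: 32877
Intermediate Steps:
J = 31332 (J = 2 - (-17301 - 1*14029) = 2 - (-17301 - 14029) = 2 - 1*(-31330) = 2 + 31330 = 31332)
1545 + J = 1545 + 31332 = 32877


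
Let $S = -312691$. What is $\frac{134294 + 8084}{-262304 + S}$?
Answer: $- \frac{142378}{574995} \approx -0.24762$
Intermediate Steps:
$\frac{134294 + 8084}{-262304 + S} = \frac{134294 + 8084}{-262304 - 312691} = \frac{142378}{-574995} = 142378 \left(- \frac{1}{574995}\right) = - \frac{142378}{574995}$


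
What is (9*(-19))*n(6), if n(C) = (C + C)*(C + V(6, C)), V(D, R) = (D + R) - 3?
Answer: -30780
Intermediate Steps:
V(D, R) = -3 + D + R
n(C) = 2*C*(3 + 2*C) (n(C) = (C + C)*(C + (-3 + 6 + C)) = (2*C)*(C + (3 + C)) = (2*C)*(3 + 2*C) = 2*C*(3 + 2*C))
(9*(-19))*n(6) = (9*(-19))*(2*6*(3 + 2*6)) = -342*6*(3 + 12) = -342*6*15 = -171*180 = -30780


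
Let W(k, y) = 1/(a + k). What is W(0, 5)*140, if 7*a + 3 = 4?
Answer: 980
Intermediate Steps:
a = ⅐ (a = -3/7 + (⅐)*4 = -3/7 + 4/7 = ⅐ ≈ 0.14286)
W(k, y) = 1/(⅐ + k)
W(0, 5)*140 = (7/(1 + 7*0))*140 = (7/(1 + 0))*140 = (7/1)*140 = (7*1)*140 = 7*140 = 980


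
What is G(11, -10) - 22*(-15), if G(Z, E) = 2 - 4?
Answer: 328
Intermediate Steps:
G(Z, E) = -2
G(11, -10) - 22*(-15) = -2 - 22*(-15) = -2 + 330 = 328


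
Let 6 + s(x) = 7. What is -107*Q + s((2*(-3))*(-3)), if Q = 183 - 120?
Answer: -6740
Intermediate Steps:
Q = 63
s(x) = 1 (s(x) = -6 + 7 = 1)
-107*Q + s((2*(-3))*(-3)) = -107*63 + 1 = -6741 + 1 = -6740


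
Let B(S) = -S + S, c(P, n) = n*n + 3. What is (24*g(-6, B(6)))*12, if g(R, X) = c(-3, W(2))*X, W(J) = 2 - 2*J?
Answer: 0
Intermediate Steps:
c(P, n) = 3 + n² (c(P, n) = n² + 3 = 3 + n²)
B(S) = 0
g(R, X) = 7*X (g(R, X) = (3 + (2 - 2*2)²)*X = (3 + (2 - 4)²)*X = (3 + (-2)²)*X = (3 + 4)*X = 7*X)
(24*g(-6, B(6)))*12 = (24*(7*0))*12 = (24*0)*12 = 0*12 = 0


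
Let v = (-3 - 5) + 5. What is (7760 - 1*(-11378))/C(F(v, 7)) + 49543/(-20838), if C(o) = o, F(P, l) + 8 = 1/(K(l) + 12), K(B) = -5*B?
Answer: -9181511267/3855030 ≈ -2381.7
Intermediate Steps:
v = -3 (v = -8 + 5 = -3)
F(P, l) = -8 + 1/(12 - 5*l) (F(P, l) = -8 + 1/(-5*l + 12) = -8 + 1/(12 - 5*l))
(7760 - 1*(-11378))/C(F(v, 7)) + 49543/(-20838) = (7760 - 1*(-11378))/((5*(19 - 8*7)/(-12 + 5*7))) + 49543/(-20838) = (7760 + 11378)/((5*(19 - 56)/(-12 + 35))) + 49543*(-1/20838) = 19138/((5*(-37)/23)) - 49543/20838 = 19138/((5*(1/23)*(-37))) - 49543/20838 = 19138/(-185/23) - 49543/20838 = 19138*(-23/185) - 49543/20838 = -440174/185 - 49543/20838 = -9181511267/3855030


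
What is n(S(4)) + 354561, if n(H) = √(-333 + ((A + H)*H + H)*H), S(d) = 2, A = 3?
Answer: 354561 + I*√309 ≈ 3.5456e+5 + 17.578*I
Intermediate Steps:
n(H) = √(-333 + H*(H + H*(3 + H))) (n(H) = √(-333 + ((3 + H)*H + H)*H) = √(-333 + (H*(3 + H) + H)*H) = √(-333 + (H + H*(3 + H))*H) = √(-333 + H*(H + H*(3 + H))))
n(S(4)) + 354561 = √(-333 + 2³ + 4*2²) + 354561 = √(-333 + 8 + 4*4) + 354561 = √(-333 + 8 + 16) + 354561 = √(-309) + 354561 = I*√309 + 354561 = 354561 + I*√309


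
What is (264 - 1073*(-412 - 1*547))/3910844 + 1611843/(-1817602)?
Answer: -2216430748675/3554178938044 ≈ -0.62361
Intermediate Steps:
(264 - 1073*(-412 - 1*547))/3910844 + 1611843/(-1817602) = (264 - 1073*(-412 - 547))*(1/3910844) + 1611843*(-1/1817602) = (264 - 1073*(-959))*(1/3910844) - 1611843/1817602 = (264 + 1029007)*(1/3910844) - 1611843/1817602 = 1029271*(1/3910844) - 1611843/1817602 = 1029271/3910844 - 1611843/1817602 = -2216430748675/3554178938044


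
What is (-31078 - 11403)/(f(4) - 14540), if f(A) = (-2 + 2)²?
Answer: 42481/14540 ≈ 2.9217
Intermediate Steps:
f(A) = 0 (f(A) = 0² = 0)
(-31078 - 11403)/(f(4) - 14540) = (-31078 - 11403)/(0 - 14540) = -42481/(-14540) = -42481*(-1/14540) = 42481/14540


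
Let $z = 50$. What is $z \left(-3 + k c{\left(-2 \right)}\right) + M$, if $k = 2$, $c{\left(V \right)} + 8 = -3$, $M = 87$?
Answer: $-1163$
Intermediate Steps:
$c{\left(V \right)} = -11$ ($c{\left(V \right)} = -8 - 3 = -11$)
$z \left(-3 + k c{\left(-2 \right)}\right) + M = 50 \left(-3 + 2 \left(-11\right)\right) + 87 = 50 \left(-3 - 22\right) + 87 = 50 \left(-25\right) + 87 = -1250 + 87 = -1163$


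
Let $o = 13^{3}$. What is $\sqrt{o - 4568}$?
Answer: $i \sqrt{2371} \approx 48.693 i$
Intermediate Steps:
$o = 2197$
$\sqrt{o - 4568} = \sqrt{2197 - 4568} = \sqrt{-2371} = i \sqrt{2371}$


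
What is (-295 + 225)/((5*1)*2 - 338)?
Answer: 35/164 ≈ 0.21341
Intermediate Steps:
(-295 + 225)/((5*1)*2 - 338) = -70/(5*2 - 338) = -70/(10 - 338) = -70/(-328) = -70*(-1/328) = 35/164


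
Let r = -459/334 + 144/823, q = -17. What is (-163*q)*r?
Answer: -913490631/274882 ≈ -3323.2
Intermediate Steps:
r = -329661/274882 (r = -459*1/334 + 144*(1/823) = -459/334 + 144/823 = -329661/274882 ≈ -1.1993)
(-163*q)*r = -163*(-17)*(-329661/274882) = 2771*(-329661/274882) = -913490631/274882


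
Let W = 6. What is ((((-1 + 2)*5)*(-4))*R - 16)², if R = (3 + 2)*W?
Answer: 379456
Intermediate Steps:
R = 30 (R = (3 + 2)*6 = 5*6 = 30)
((((-1 + 2)*5)*(-4))*R - 16)² = ((((-1 + 2)*5)*(-4))*30 - 16)² = (((1*5)*(-4))*30 - 16)² = ((5*(-4))*30 - 16)² = (-20*30 - 16)² = (-600 - 16)² = (-616)² = 379456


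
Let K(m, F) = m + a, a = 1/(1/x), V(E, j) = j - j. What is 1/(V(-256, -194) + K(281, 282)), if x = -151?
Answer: 1/130 ≈ 0.0076923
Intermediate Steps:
V(E, j) = 0
a = -151 (a = 1/(1/(-151)) = 1/(-1/151) = -151)
K(m, F) = -151 + m (K(m, F) = m - 151 = -151 + m)
1/(V(-256, -194) + K(281, 282)) = 1/(0 + (-151 + 281)) = 1/(0 + 130) = 1/130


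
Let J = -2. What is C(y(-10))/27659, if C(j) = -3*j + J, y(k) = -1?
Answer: 1/27659 ≈ 3.6155e-5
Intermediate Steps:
C(j) = -2 - 3*j (C(j) = -3*j - 2 = -2 - 3*j)
C(y(-10))/27659 = (-2 - 3*(-1))/27659 = (-2 + 3)*(1/27659) = 1*(1/27659) = 1/27659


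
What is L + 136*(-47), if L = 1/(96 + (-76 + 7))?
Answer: -172583/27 ≈ -6392.0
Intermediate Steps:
L = 1/27 (L = 1/(96 - 69) = 1/27 ≈ 0.037037)
L + 136*(-47) = 1/27 + 136*(-47) = 1/27 - 6392 = -172583/27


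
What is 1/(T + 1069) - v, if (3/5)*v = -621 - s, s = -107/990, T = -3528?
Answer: 1511504903/1460646 ≈ 1034.8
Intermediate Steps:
s = -107/990 (s = -107*1/990 = -107/990 ≈ -0.10808)
v = -614683/594 (v = 5*(-621 - 1*(-107/990))/3 = 5*(-621 + 107/990)/3 = (5/3)*(-614683/990) = -614683/594 ≈ -1034.8)
1/(T + 1069) - v = 1/(-3528 + 1069) - 1*(-614683/594) = 1/(-2459) + 614683/594 = -1/2459 + 614683/594 = 1511504903/1460646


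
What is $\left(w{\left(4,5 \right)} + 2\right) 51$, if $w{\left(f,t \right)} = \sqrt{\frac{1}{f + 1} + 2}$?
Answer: $102 + \frac{51 \sqrt{55}}{5} \approx 177.65$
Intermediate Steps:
$w{\left(f,t \right)} = \sqrt{2 + \frac{1}{1 + f}}$ ($w{\left(f,t \right)} = \sqrt{\frac{1}{1 + f} + 2} = \sqrt{2 + \frac{1}{1 + f}}$)
$\left(w{\left(4,5 \right)} + 2\right) 51 = \left(\sqrt{\frac{3 + 2 \cdot 4}{1 + 4}} + 2\right) 51 = \left(\sqrt{\frac{3 + 8}{5}} + 2\right) 51 = \left(\sqrt{\frac{1}{5} \cdot 11} + 2\right) 51 = \left(\sqrt{\frac{11}{5}} + 2\right) 51 = \left(\frac{\sqrt{55}}{5} + 2\right) 51 = \left(2 + \frac{\sqrt{55}}{5}\right) 51 = 102 + \frac{51 \sqrt{55}}{5}$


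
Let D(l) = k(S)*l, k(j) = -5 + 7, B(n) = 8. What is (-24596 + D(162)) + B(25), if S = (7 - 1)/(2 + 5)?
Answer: -24264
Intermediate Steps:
S = 6/7 ≈ 0.85714
k(j) = 2
D(l) = 2*l
(-24596 + D(162)) + B(25) = (-24596 + 2*162) + 8 = (-24596 + 324) + 8 = -24272 + 8 = -24264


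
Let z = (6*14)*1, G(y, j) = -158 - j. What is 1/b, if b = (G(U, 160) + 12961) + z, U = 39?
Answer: 1/12727 ≈ 7.8573e-5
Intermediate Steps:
z = 84 (z = 84*1 = 84)
b = 12727 (b = ((-158 - 1*160) + 12961) + 84 = ((-158 - 160) + 12961) + 84 = (-318 + 12961) + 84 = 12643 + 84 = 12727)
1/b = 1/12727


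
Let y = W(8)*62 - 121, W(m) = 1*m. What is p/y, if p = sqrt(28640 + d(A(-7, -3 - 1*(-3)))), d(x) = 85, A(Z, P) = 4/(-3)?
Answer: sqrt(1149)/75 ≈ 0.45196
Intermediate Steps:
A(Z, P) = -4/3 (A(Z, P) = 4*(-1/3) = -4/3)
W(m) = m
y = 375 (y = 8*62 - 121 = 496 - 121 = 375)
p = 5*sqrt(1149) (p = sqrt(28640 + 85) = sqrt(28725) = 5*sqrt(1149) ≈ 169.48)
p/y = (5*sqrt(1149))/375 = (5*sqrt(1149))*(1/375) = sqrt(1149)/75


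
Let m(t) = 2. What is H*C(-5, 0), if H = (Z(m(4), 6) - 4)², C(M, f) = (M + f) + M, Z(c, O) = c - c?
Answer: -160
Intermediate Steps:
Z(c, O) = 0
C(M, f) = f + 2*M
H = 16 (H = (0 - 4)² = (-4)² = 16)
H*C(-5, 0) = 16*(0 + 2*(-5)) = 16*(0 - 10) = 16*(-10) = -160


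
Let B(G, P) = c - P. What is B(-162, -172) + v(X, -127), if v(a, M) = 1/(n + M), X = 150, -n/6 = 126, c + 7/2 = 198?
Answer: 647237/1766 ≈ 366.50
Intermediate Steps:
c = 389/2 (c = -7/2 + 198 = 389/2 ≈ 194.50)
n = -756 (n = -6*126 = -756)
B(G, P) = 389/2 - P
v(a, M) = 1/(-756 + M)
B(-162, -172) + v(X, -127) = (389/2 - 1*(-172)) + 1/(-756 - 127) = (389/2 + 172) + 1/(-883) = 733/2 - 1/883 = 647237/1766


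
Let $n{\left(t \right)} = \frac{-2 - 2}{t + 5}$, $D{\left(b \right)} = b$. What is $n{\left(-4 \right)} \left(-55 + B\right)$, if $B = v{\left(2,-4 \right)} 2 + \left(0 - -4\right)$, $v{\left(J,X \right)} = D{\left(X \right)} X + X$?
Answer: $108$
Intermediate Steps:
$v{\left(J,X \right)} = X + X^{2}$ ($v{\left(J,X \right)} = X X + X = X^{2} + X = X + X^{2}$)
$n{\left(t \right)} = - \frac{4}{5 + t}$
$B = 28$ ($B = - 4 \left(1 - 4\right) 2 + \left(0 - -4\right) = \left(-4\right) \left(-3\right) 2 + \left(0 + 4\right) = 12 \cdot 2 + 4 = 24 + 4 = 28$)
$n{\left(-4 \right)} \left(-55 + B\right) = - \frac{4}{5 - 4} \left(-55 + 28\right) = - \frac{4}{1} \left(-27\right) = \left(-4\right) 1 \left(-27\right) = \left(-4\right) \left(-27\right) = 108$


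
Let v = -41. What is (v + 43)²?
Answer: 4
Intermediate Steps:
(v + 43)² = (-41 + 43)² = 2² = 4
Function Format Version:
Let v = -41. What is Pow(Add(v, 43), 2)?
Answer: 4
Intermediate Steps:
Pow(Add(v, 43), 2) = Pow(Add(-41, 43), 2) = Pow(2, 2) = 4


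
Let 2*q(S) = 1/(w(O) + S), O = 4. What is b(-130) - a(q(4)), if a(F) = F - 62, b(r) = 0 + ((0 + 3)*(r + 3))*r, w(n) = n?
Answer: 793471/16 ≈ 49592.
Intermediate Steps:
q(S) = 1/(2*(4 + S))
b(r) = r*(9 + 3*r) (b(r) = 0 + (3*(3 + r))*r = 0 + (9 + 3*r)*r = 0 + r*(9 + 3*r) = r*(9 + 3*r))
a(F) = -62 + F
b(-130) - a(q(4)) = 3*(-130)*(3 - 130) - (-62 + 1/(2*(4 + 4))) = 3*(-130)*(-127) - (-62 + (1/2)/8) = 49530 - (-62 + (1/2)*(1/8)) = 49530 - (-62 + 1/16) = 49530 - 1*(-991/16) = 49530 + 991/16 = 793471/16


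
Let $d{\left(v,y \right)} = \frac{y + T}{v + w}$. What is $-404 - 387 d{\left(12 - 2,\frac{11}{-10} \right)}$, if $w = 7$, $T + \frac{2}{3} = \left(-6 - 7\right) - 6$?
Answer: $\frac{11687}{170} \approx 68.747$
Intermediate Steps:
$T = - \frac{59}{3}$ ($T = - \frac{2}{3} - 19 = - \frac{59}{3} \approx -19.667$)
$d{\left(v,y \right)} = \frac{- \frac{59}{3} + y}{7 + v}$ ($d{\left(v,y \right)} = \frac{y - \frac{59}{3}}{v + 7} = \frac{- \frac{59}{3} + y}{7 + v}$)
$-404 - 387 d{\left(12 - 2,\frac{11}{-10} \right)} = -404 - 387 \frac{- \frac{59}{3} + \frac{11}{-10}}{7 + \left(12 - 2\right)} = -404 - 387 \frac{- \frac{59}{3} + 11 \left(- \frac{1}{10}\right)}{7 + 10} = -404 - 387 \frac{- \frac{59}{3} - \frac{11}{10}}{17} = -404 - 387 \cdot \frac{1}{17} \left(- \frac{623}{30}\right) = -404 - - \frac{80367}{170} = -404 + \frac{80367}{170} = \frac{11687}{170}$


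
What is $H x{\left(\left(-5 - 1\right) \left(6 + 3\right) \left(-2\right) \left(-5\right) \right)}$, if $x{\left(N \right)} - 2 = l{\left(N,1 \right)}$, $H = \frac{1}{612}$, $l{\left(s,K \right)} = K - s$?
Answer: $\frac{181}{204} \approx 0.88725$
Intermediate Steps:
$H = \frac{1}{612} \approx 0.001634$
$x{\left(N \right)} = 3 - N$ ($x{\left(N \right)} = 2 - \left(-1 + N\right) = 3 - N$)
$H x{\left(\left(-5 - 1\right) \left(6 + 3\right) \left(-2\right) \left(-5\right) \right)} = \frac{3 - \left(-5 - 1\right) \left(6 + 3\right) \left(-2\right) \left(-5\right)}{612} = \frac{3 - \left(-6\right) 9 \left(-2\right) \left(-5\right)}{612} = \frac{3 - \left(-54\right) \left(-2\right) \left(-5\right)}{612} = \frac{3 - 108 \left(-5\right)}{612} = \frac{3 - -540}{612} = \frac{3 + 540}{612} = \frac{1}{612} \cdot 543 = \frac{181}{204}$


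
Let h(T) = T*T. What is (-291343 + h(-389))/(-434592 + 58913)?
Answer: 140022/375679 ≈ 0.37272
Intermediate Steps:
h(T) = T²
(-291343 + h(-389))/(-434592 + 58913) = (-291343 + (-389)²)/(-434592 + 58913) = (-291343 + 151321)/(-375679) = -140022*(-1/375679) = 140022/375679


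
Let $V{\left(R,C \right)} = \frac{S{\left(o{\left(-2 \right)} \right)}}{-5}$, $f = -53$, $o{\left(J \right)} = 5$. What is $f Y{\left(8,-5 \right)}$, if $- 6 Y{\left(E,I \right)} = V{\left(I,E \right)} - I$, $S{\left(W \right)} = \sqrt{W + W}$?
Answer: $\frac{265}{6} - \frac{53 \sqrt{10}}{30} \approx 38.58$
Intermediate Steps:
$S{\left(W \right)} = \sqrt{2} \sqrt{W}$ ($S{\left(W \right)} = \sqrt{2 W} = \sqrt{2} \sqrt{W}$)
$V{\left(R,C \right)} = - \frac{\sqrt{10}}{5}$ ($V{\left(R,C \right)} = \frac{\sqrt{2} \sqrt{5}}{-5} = \sqrt{10} \left(- \frac{1}{5}\right) = - \frac{\sqrt{10}}{5}$)
$Y{\left(E,I \right)} = \frac{I}{6} + \frac{\sqrt{10}}{30}$ ($Y{\left(E,I \right)} = - \frac{- \frac{\sqrt{10}}{5} - I}{6} = - \frac{- I - \frac{\sqrt{10}}{5}}{6} = \frac{I}{6} + \frac{\sqrt{10}}{30}$)
$f Y{\left(8,-5 \right)} = - 53 \left(\frac{1}{6} \left(-5\right) + \frac{\sqrt{10}}{30}\right) = - 53 \left(- \frac{5}{6} + \frac{\sqrt{10}}{30}\right) = \frac{265}{6} - \frac{53 \sqrt{10}}{30}$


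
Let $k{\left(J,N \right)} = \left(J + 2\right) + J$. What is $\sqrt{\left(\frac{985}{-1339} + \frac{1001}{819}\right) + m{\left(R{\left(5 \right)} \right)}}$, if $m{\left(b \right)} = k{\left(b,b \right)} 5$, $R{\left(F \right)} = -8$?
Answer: $\frac{i \sqrt{1121688334}}{4017} \approx 8.3375 i$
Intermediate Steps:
$k{\left(J,N \right)} = 2 + 2 J$ ($k{\left(J,N \right)} = \left(2 + J\right) + J = 2 + 2 J$)
$m{\left(b \right)} = 10 + 10 b$ ($m{\left(b \right)} = \left(2 + 2 b\right) 5 = 10 + 10 b$)
$\sqrt{\left(\frac{985}{-1339} + \frac{1001}{819}\right) + m{\left(R{\left(5 \right)} \right)}} = \sqrt{\left(\frac{985}{-1339} + \frac{1001}{819}\right) + \left(10 + 10 \left(-8\right)\right)} = \sqrt{\left(985 \left(- \frac{1}{1339}\right) + 1001 \cdot \frac{1}{819}\right) + \left(10 - 80\right)} = \sqrt{\left(- \frac{985}{1339} + \frac{11}{9}\right) - 70} = \sqrt{\frac{5864}{12051} - 70} = \sqrt{- \frac{837706}{12051}} = \frac{i \sqrt{1121688334}}{4017}$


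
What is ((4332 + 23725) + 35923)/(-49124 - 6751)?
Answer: -12796/11175 ≈ -1.1451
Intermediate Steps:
((4332 + 23725) + 35923)/(-49124 - 6751) = (28057 + 35923)/(-55875) = 63980*(-1/55875) = -12796/11175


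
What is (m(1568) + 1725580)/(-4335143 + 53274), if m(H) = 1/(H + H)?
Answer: -5411418881/13427941184 ≈ -0.40300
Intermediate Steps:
m(H) = 1/(2*H)
(m(1568) + 1725580)/(-4335143 + 53274) = ((½)/1568 + 1725580)/(-4335143 + 53274) = ((½)*(1/1568) + 1725580)/(-4281869) = (1/3136 + 1725580)*(-1/4281869) = (5411418881/3136)*(-1/4281869) = -5411418881/13427941184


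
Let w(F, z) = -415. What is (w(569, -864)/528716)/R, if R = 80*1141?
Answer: -83/9652239296 ≈ -8.5990e-9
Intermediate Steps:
R = 91280
(w(569, -864)/528716)/R = -415/528716/91280 = -415*1/528716*(1/91280) = -415/528716*1/91280 = -83/9652239296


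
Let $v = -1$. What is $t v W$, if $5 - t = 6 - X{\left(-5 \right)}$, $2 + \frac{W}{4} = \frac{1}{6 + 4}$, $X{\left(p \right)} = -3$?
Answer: $- \frac{152}{5} \approx -30.4$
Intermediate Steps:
$W = - \frac{38}{5}$ ($W = -8 + \frac{4}{6 + 4} = -8 + \frac{4}{10} = -8 + 4 \cdot \frac{1}{10} = -8 + \frac{2}{5} = - \frac{38}{5} \approx -7.6$)
$t = -4$ ($t = 5 - \left(6 - -3\right) = 5 - \left(6 + 3\right) = 5 - 9 = -4$)
$t v W = \left(-4\right) \left(-1\right) \left(- \frac{38}{5}\right) = 4 \left(- \frac{38}{5}\right) = - \frac{152}{5}$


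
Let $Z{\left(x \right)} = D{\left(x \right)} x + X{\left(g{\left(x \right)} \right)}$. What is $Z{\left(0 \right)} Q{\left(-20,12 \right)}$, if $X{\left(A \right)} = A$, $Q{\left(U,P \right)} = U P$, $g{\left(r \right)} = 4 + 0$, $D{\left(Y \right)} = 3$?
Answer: $-960$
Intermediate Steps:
$g{\left(r \right)} = 4$
$Q{\left(U,P \right)} = P U$
$Z{\left(x \right)} = 4 + 3 x$ ($Z{\left(x \right)} = 3 x + 4 = 4 + 3 x$)
$Z{\left(0 \right)} Q{\left(-20,12 \right)} = \left(4 + 3 \cdot 0\right) 12 \left(-20\right) = \left(4 + 0\right) \left(-240\right) = 4 \left(-240\right) = -960$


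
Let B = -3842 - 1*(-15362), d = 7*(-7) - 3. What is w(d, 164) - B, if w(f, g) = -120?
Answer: -11640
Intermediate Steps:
d = -52 (d = -49 - 3 = -52)
B = 11520 (B = -3842 + 15362 = 11520)
w(d, 164) - B = -120 - 1*11520 = -120 - 11520 = -11640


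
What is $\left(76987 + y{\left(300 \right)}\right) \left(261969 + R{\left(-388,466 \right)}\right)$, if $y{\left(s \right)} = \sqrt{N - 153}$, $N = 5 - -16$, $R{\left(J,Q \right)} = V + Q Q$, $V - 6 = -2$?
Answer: $36886704323 + 958258 i \sqrt{33} \approx 3.6887 \cdot 10^{10} + 5.5048 \cdot 10^{6} i$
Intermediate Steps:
$V = 4$ ($V = 6 - 2 = 4$)
$R{\left(J,Q \right)} = 4 + Q^{2}$ ($R{\left(J,Q \right)} = 4 + Q Q = 4 + Q^{2}$)
$N = 21$ ($N = 5 + 16 = 21$)
$y{\left(s \right)} = 2 i \sqrt{33}$ ($y{\left(s \right)} = \sqrt{21 - 153} = \sqrt{-132} = 2 i \sqrt{33}$)
$\left(76987 + y{\left(300 \right)}\right) \left(261969 + R{\left(-388,466 \right)}\right) = \left(76987 + 2 i \sqrt{33}\right) \left(261969 + \left(4 + 466^{2}\right)\right) = \left(76987 + 2 i \sqrt{33}\right) \left(261969 + \left(4 + 217156\right)\right) = \left(76987 + 2 i \sqrt{33}\right) \left(261969 + 217160\right) = \left(76987 + 2 i \sqrt{33}\right) 479129 = 36886704323 + 958258 i \sqrt{33}$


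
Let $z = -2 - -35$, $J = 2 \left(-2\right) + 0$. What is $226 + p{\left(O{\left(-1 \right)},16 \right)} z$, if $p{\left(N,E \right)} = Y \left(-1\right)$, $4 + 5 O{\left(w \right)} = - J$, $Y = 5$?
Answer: $61$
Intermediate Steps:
$J = -4$ ($J = -4 + 0 = -4$)
$O{\left(w \right)} = 0$ ($O{\left(w \right)} = - \frac{4}{5} + \frac{\left(-1\right) \left(-4\right)}{5} = - \frac{4}{5} + \frac{1}{5} \cdot 4 = - \frac{4}{5} + \frac{4}{5} = 0$)
$p{\left(N,E \right)} = -5$ ($p{\left(N,E \right)} = 5 \left(-1\right) = -5$)
$z = 33$ ($z = -2 + 35 = 33$)
$226 + p{\left(O{\left(-1 \right)},16 \right)} z = 226 - 165 = 61$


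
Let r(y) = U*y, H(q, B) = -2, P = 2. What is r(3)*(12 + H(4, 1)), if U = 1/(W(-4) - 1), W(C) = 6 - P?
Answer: 10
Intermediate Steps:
W(C) = 4 (W(C) = 6 - 1*2 = 6 - 2 = 4)
U = ⅓ (U = 1/(4 - 1) = 1/3 = ⅓ ≈ 0.33333)
r(y) = y/3
r(3)*(12 + H(4, 1)) = ((⅓)*3)*(12 - 2) = 1*10 = 10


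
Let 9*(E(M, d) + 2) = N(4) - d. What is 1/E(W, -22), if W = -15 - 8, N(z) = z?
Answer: 9/8 ≈ 1.1250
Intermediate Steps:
W = -23
E(M, d) = -14/9 - d/9 (E(M, d) = -2 + (4 - d)/9 = -2 + (4/9 - d/9) = -14/9 - d/9)
1/E(W, -22) = 1/(-14/9 - 1/9*(-22)) = 1/(-14/9 + 22/9) = 1/(8/9) = 9/8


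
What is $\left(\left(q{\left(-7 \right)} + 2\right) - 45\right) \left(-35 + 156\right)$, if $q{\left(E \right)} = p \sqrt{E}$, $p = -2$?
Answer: $-5203 - 242 i \sqrt{7} \approx -5203.0 - 640.27 i$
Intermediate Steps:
$q{\left(E \right)} = - 2 \sqrt{E}$
$\left(\left(q{\left(-7 \right)} + 2\right) - 45\right) \left(-35 + 156\right) = \left(\left(- 2 \sqrt{-7} + 2\right) - 45\right) \left(-35 + 156\right) = \left(\left(- 2 i \sqrt{7} + 2\right) - 45\right) 121 = \left(\left(2 - 2 i \sqrt{7}\right) - 45\right) 121 = \left(-43 - 2 i \sqrt{7}\right) 121 = -5203 - 242 i \sqrt{7}$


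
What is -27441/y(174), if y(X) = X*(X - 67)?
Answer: -9147/6206 ≈ -1.4739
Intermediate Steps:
y(X) = X*(-67 + X)
-27441/y(174) = -27441*1/(174*(-67 + 174)) = -27441/(174*107) = -27441/18618 = -27441*1/18618 = -9147/6206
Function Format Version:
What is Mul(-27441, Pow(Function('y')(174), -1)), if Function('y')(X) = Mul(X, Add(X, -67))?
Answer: Rational(-9147, 6206) ≈ -1.4739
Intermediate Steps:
Function('y')(X) = Mul(X, Add(-67, X))
Mul(-27441, Pow(Function('y')(174), -1)) = Mul(-27441, Pow(Mul(174, Add(-67, 174)), -1)) = Mul(-27441, Pow(Mul(174, 107), -1)) = Mul(-27441, Pow(18618, -1)) = Mul(-27441, Rational(1, 18618)) = Rational(-9147, 6206)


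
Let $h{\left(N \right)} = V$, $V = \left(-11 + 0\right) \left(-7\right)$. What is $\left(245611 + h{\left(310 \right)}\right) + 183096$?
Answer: $428784$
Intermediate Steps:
$V = 77$ ($V = \left(-11\right) \left(-7\right) = 77$)
$h{\left(N \right)} = 77$
$\left(245611 + h{\left(310 \right)}\right) + 183096 = \left(245611 + 77\right) + 183096 = 245688 + 183096 = 428784$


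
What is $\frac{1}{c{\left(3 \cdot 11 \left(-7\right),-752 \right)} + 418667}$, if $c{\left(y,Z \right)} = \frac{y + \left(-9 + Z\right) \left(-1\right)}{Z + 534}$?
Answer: $\frac{109}{45634438} \approx 2.3885 \cdot 10^{-6}$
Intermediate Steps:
$c{\left(y,Z \right)} = \frac{9 + y - Z}{534 + Z}$ ($c{\left(y,Z \right)} = \frac{y - \left(-9 + Z\right)}{534 + Z} = \frac{9 + y - Z}{534 + Z}$)
$\frac{1}{c{\left(3 \cdot 11 \left(-7\right),-752 \right)} + 418667} = \frac{1}{\frac{9 + 3 \cdot 11 \left(-7\right) - -752}{534 - 752} + 418667} = \frac{1}{\frac{9 + 33 \left(-7\right) + 752}{-218} + 418667} = \frac{1}{- \frac{9 - 231 + 752}{218} + 418667} = \frac{1}{\left(- \frac{1}{218}\right) 530 + 418667} = \frac{1}{- \frac{265}{109} + 418667} = \frac{1}{\frac{45634438}{109}} = \frac{109}{45634438}$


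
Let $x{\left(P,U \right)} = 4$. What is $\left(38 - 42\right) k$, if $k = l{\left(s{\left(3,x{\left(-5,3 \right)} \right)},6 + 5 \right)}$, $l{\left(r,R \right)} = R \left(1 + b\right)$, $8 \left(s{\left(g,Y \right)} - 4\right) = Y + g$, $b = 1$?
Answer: $-88$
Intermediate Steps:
$s{\left(g,Y \right)} = 4 + \frac{Y}{8} + \frac{g}{8}$ ($s{\left(g,Y \right)} = 4 + \frac{Y + g}{8} = 4 + \left(\frac{Y}{8} + \frac{g}{8}\right) = 4 + \frac{Y}{8} + \frac{g}{8}$)
$l{\left(r,R \right)} = 2 R$ ($l{\left(r,R \right)} = R \left(1 + 1\right) = R 2 = 2 R$)
$k = 22$ ($k = 2 \left(6 + 5\right) = 2 \cdot 11 = 22$)
$\left(38 - 42\right) k = \left(38 - 42\right) 22 = \left(-4\right) 22 = -88$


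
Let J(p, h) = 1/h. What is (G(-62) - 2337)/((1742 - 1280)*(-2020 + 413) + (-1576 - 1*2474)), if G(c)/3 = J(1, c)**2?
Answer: 2994475/956494832 ≈ 0.0031307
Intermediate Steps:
G(c) = 3/c**2 (G(c) = 3*(1/c)**2 = 3/c**2)
(G(-62) - 2337)/((1742 - 1280)*(-2020 + 413) + (-1576 - 1*2474)) = (3/(-62)**2 - 2337)/((1742 - 1280)*(-2020 + 413) + (-1576 - 1*2474)) = (3*(1/3844) - 2337)/(462*(-1607) + (-1576 - 2474)) = (3/3844 - 2337)/(-742434 - 4050) = -8983425/3844/(-746484) = -8983425/3844*(-1/746484) = 2994475/956494832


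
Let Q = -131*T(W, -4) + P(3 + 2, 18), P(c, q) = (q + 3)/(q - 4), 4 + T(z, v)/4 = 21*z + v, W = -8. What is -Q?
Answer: -184451/2 ≈ -92226.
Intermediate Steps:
T(z, v) = -16 + 4*v + 84*z (T(z, v) = -16 + 4*(21*z + v) = -16 + 4*(v + 21*z) = -16 + (4*v + 84*z) = -16 + 4*v + 84*z)
P(c, q) = (3 + q)/(-4 + q)
Q = 184451/2 (Q = -131*(-16 + 4*(-4) + 84*(-8)) + (3 + 18)/(-4 + 18) = -131*(-16 - 16 - 672) + 21/14 = -131*(-704) + (1/14)*21 = 92224 + 3/2 = 184451/2 ≈ 92226.)
-Q = -1*184451/2 = -184451/2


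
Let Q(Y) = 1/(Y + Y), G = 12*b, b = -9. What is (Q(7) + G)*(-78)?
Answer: 58929/7 ≈ 8418.4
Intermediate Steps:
G = -108 (G = 12*(-9) = -108)
Q(Y) = 1/(2*Y)
(Q(7) + G)*(-78) = ((½)/7 - 108)*(-78) = ((½)*(⅐) - 108)*(-78) = (1/14 - 108)*(-78) = -1511/14*(-78) = 58929/7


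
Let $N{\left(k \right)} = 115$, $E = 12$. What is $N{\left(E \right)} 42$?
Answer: $4830$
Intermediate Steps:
$N{\left(E \right)} 42 = 115 \cdot 42 = 4830$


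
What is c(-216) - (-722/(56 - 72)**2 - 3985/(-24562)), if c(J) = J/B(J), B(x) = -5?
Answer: 360437093/7859840 ≈ 45.858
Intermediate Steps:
c(J) = -J/5 (c(J) = J/(-5) = J*(-1/5) = -J/5)
c(-216) - (-722/(56 - 72)**2 - 3985/(-24562)) = -1/5*(-216) - (-722/(56 - 72)**2 - 3985/(-24562)) = 216/5 - (-722/((-16)**2) - 3985*(-1/24562)) = 216/5 - (-722/256 + 3985/24562) = 216/5 - (-722*1/256 + 3985/24562) = 216/5 - (-361/128 + 3985/24562) = 216/5 - 1*(-4178401/1571968) = 216/5 + 4178401/1571968 = 360437093/7859840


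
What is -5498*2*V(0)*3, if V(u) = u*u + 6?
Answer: -197928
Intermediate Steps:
V(u) = 6 + u**2 (V(u) = u**2 + 6 = 6 + u**2)
-5498*2*V(0)*3 = -5498*2*(6 + 0**2)*3 = -5498*2*(6 + 0)*3 = -5498*2*6*3 = -65976*3 = -5498*36 = -197928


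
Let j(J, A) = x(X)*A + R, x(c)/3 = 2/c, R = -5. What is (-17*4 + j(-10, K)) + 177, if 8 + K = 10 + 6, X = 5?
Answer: 568/5 ≈ 113.60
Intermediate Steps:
x(c) = 6/c (x(c) = 3*(2/c) = 6/c)
K = 8 (K = -8 + (10 + 6) = -8 + 16 = 8)
j(J, A) = -5 + 6*A/5 (j(J, A) = (6/5)*A - 5 = (6*(1/5))*A - 5 = 6*A/5 - 5 = -5 + 6*A/5)
(-17*4 + j(-10, K)) + 177 = (-17*4 + (-5 + (6/5)*8)) + 177 = (-68 + (-5 + 48/5)) + 177 = (-68 + 23/5) + 177 = -317/5 + 177 = 568/5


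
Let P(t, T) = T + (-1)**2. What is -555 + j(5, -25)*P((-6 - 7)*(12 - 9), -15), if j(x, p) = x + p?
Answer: -275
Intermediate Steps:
P(t, T) = 1 + T (P(t, T) = T + 1 = 1 + T)
j(x, p) = p + x
-555 + j(5, -25)*P((-6 - 7)*(12 - 9), -15) = -555 + (-25 + 5)*(1 - 15) = -555 - 20*(-14) = -555 + 280 = -275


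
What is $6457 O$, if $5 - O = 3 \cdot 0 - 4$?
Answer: $58113$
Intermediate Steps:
$O = 9$ ($O = 5 - \left(3 \cdot 0 - 4\right) = 5 - \left(0 - 4\right) = 5 - -4 = 5 + 4 = 9$)
$6457 O = 6457 \cdot 9 = 58113$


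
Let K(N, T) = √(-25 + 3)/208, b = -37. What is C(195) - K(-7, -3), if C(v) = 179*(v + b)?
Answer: 28282 - I*√22/208 ≈ 28282.0 - 0.02255*I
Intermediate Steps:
K(N, T) = I*√22/208 (K(N, T) = √(-22)*(1/208) = (I*√22)*(1/208) = I*√22/208)
C(v) = -6623 + 179*v (C(v) = 179*(v - 37) = 179*(-37 + v) = -6623 + 179*v)
C(195) - K(-7, -3) = (-6623 + 179*195) - I*√22/208 = (-6623 + 34905) - I*√22/208 = 28282 - I*√22/208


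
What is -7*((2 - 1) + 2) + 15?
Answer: -6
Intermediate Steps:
-7*((2 - 1) + 2) + 15 = -7*(1 + 2) + 15 = -7*3 + 15 = -21 + 15 = -6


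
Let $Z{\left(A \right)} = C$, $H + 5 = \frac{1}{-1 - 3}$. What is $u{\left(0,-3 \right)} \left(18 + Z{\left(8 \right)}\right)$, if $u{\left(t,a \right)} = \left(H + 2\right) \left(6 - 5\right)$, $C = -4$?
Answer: $- \frac{91}{2} \approx -45.5$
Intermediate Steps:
$H = - \frac{21}{4}$ ($H = -5 + \frac{1}{-1 - 3} = -5 + \frac{1}{-4} = -5 - \frac{1}{4} = - \frac{21}{4} \approx -5.25$)
$Z{\left(A \right)} = -4$
$u{\left(t,a \right)} = - \frac{13}{4}$ ($u{\left(t,a \right)} = \left(- \frac{21}{4} + 2\right) \left(6 - 5\right) = \left(- \frac{13}{4}\right) 1 = - \frac{13}{4}$)
$u{\left(0,-3 \right)} \left(18 + Z{\left(8 \right)}\right) = - \frac{13 \left(18 - 4\right)}{4} = \left(- \frac{13}{4}\right) 14 = - \frac{91}{2}$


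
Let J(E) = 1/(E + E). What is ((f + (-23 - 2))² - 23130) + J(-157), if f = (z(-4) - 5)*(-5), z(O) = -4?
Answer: -7137221/314 ≈ -22730.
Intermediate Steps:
J(E) = 1/(2*E)
f = 45 (f = (-4 - 5)*(-5) = -9*(-5) = 45)
((f + (-23 - 2))² - 23130) + J(-157) = ((45 + (-23 - 2))² - 23130) + (½)/(-157) = ((45 - 25)² - 23130) + (½)*(-1/157) = (20² - 23130) - 1/314 = (400 - 23130) - 1/314 = -22730 - 1/314 = -7137221/314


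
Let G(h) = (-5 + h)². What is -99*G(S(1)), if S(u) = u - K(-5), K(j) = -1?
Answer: -891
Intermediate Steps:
S(u) = 1 + u (S(u) = u - 1*(-1) = u + 1 = 1 + u)
-99*G(S(1)) = -99*(-5 + (1 + 1))² = -99*(-5 + 2)² = -99*(-3)² = -99*9 = -891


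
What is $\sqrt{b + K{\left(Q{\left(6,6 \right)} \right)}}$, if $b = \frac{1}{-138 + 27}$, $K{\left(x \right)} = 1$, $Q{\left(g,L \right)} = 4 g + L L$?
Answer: $\frac{\sqrt{12210}}{111} \approx 0.99549$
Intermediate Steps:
$Q{\left(g,L \right)} = L^{2} + 4 g$ ($Q{\left(g,L \right)} = 4 g + L^{2} = L^{2} + 4 g$)
$b = - \frac{1}{111}$ ($b = \frac{1}{-111} = - \frac{1}{111} \approx -0.009009$)
$\sqrt{b + K{\left(Q{\left(6,6 \right)} \right)}} = \sqrt{- \frac{1}{111} + 1} = \sqrt{\frac{110}{111}} = \frac{\sqrt{12210}}{111}$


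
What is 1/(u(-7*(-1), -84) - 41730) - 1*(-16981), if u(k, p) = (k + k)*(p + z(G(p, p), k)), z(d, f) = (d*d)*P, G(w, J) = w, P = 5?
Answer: 7658668735/451014 ≈ 16981.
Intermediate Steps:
z(d, f) = 5*d² (z(d, f) = (d*d)*5 = d²*5 = 5*d²)
u(k, p) = 2*k*(p + 5*p²) (u(k, p) = (k + k)*(p + 5*p²) = (2*k)*(p + 5*p²) = 2*k*(p + 5*p²))
1/(u(-7*(-1), -84) - 41730) - 1*(-16981) = 1/(2*(-7*(-1))*(-84)*(1 + 5*(-84)) - 41730) - 1*(-16981) = 1/(2*7*(-84)*(1 - 420) - 41730) + 16981 = 1/(2*7*(-84)*(-419) - 41730) + 16981 = 1/(492744 - 41730) + 16981 = 1/451014 + 16981 = 7658668735/451014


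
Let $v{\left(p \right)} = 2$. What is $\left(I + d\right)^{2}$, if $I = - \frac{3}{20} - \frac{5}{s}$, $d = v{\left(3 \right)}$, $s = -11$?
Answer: $\frac{257049}{48400} \approx 5.3109$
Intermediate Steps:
$d = 2$
$I = \frac{67}{220}$ ($I = - \frac{3}{20} - \frac{5}{-11} = \left(-3\right) \frac{1}{20} - - \frac{5}{11} = - \frac{3}{20} + \frac{5}{11} = \frac{67}{220} \approx 0.30455$)
$\left(I + d\right)^{2} = \left(\frac{67}{220} + 2\right)^{2} = \left(\frac{507}{220}\right)^{2} = \frac{257049}{48400}$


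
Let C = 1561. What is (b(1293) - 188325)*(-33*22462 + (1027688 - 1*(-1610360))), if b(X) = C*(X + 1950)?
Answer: 9245009154396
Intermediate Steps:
b(X) = 3043950 + 1561*X (b(X) = 1561*(X + 1950) = 1561*(1950 + X) = 3043950 + 1561*X)
(b(1293) - 188325)*(-33*22462 + (1027688 - 1*(-1610360))) = ((3043950 + 1561*1293) - 188325)*(-33*22462 + (1027688 - 1*(-1610360))) = ((3043950 + 2018373) - 188325)*(-741246 + (1027688 + 1610360)) = (5062323 - 188325)*(-741246 + 2638048) = 4873998*1896802 = 9245009154396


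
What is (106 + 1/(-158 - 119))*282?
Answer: 8279802/277 ≈ 29891.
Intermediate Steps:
(106 + 1/(-158 - 119))*282 = (106 + 1/(-277))*282 = (106 - 1/277)*282 = (29361/277)*282 = 8279802/277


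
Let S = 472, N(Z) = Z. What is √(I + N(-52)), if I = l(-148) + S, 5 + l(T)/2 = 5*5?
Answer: 2*√115 ≈ 21.448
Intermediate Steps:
l(T) = 40 (l(T) = -10 + 2*(5*5) = -10 + 2*25 = -10 + 50 = 40)
I = 512 (I = 40 + 472 = 512)
√(I + N(-52)) = √(512 - 52) = √460 = 2*√115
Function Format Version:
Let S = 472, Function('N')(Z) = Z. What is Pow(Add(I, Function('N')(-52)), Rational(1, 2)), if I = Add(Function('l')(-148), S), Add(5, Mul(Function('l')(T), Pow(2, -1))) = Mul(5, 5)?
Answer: Mul(2, Pow(115, Rational(1, 2))) ≈ 21.448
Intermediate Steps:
Function('l')(T) = 40 (Function('l')(T) = Add(-10, Mul(2, Mul(5, 5))) = Add(-10, Mul(2, 25)) = Add(-10, 50) = 40)
I = 512 (I = Add(40, 472) = 512)
Pow(Add(I, Function('N')(-52)), Rational(1, 2)) = Pow(Add(512, -52), Rational(1, 2)) = Pow(460, Rational(1, 2)) = Mul(2, Pow(115, Rational(1, 2)))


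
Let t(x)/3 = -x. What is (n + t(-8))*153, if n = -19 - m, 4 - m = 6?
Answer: 1071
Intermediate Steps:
m = -2 (m = 4 - 1*6 = 4 - 6 = -2)
t(x) = -3*x (t(x) = 3*(-x) = -3*x)
n = -17 (n = -19 - 1*(-2) = -19 + 2 = -17)
(n + t(-8))*153 = (-17 - 3*(-8))*153 = (-17 + 24)*153 = 7*153 = 1071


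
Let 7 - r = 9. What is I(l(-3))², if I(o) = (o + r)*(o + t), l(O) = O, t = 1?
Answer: 100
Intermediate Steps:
r = -2 (r = 7 - 1*9 = 7 - 9 = -2)
I(o) = (1 + o)*(-2 + o) (I(o) = (o - 2)*(o + 1) = (-2 + o)*(1 + o) = (1 + o)*(-2 + o))
I(l(-3))² = (-2 + (-3)² - 1*(-3))² = (-2 + 9 + 3)² = 10² = 100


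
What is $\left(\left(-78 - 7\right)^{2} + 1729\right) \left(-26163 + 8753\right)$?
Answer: $-155889140$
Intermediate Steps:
$\left(\left(-78 - 7\right)^{2} + 1729\right) \left(-26163 + 8753\right) = \left(\left(-85\right)^{2} + 1729\right) \left(-17410\right) = \left(7225 + 1729\right) \left(-17410\right) = 8954 \left(-17410\right) = -155889140$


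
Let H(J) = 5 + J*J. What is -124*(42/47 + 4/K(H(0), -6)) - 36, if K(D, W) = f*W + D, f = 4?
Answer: -107788/893 ≈ -120.70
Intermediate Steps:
H(J) = 5 + J²
K(D, W) = D + 4*W (K(D, W) = 4*W + D = D + 4*W)
-124*(42/47 + 4/K(H(0), -6)) - 36 = -124*(42/47 + 4/((5 + 0²) + 4*(-6))) - 36 = -124*(42*(1/47) + 4/((5 + 0) - 24)) - 36 = -124*(42/47 + 4/(5 - 24)) - 36 = -124*(42/47 + 4/(-19)) - 36 = -124*(42/47 + 4*(-1/19)) - 36 = -124*(42/47 - 4/19) - 36 = -124*610/893 - 36 = -75640/893 - 36 = -107788/893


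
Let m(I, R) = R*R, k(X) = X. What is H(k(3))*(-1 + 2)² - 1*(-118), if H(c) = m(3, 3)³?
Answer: 847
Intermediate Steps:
m(I, R) = R²
H(c) = 729 (H(c) = (3²)³ = 9³ = 729)
H(k(3))*(-1 + 2)² - 1*(-118) = 729*(-1 + 2)² - 1*(-118) = 729*1² + 118 = 729*1 + 118 = 729 + 118 = 847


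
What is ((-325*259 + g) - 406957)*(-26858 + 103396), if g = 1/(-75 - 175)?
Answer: -4698782665269/125 ≈ -3.7590e+10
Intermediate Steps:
g = -1/250 (g = 1/(-250) = -1/250 ≈ -0.0040000)
((-325*259 + g) - 406957)*(-26858 + 103396) = ((-325*259 - 1/250) - 406957)*(-26858 + 103396) = ((-84175 - 1/250) - 406957)*76538 = (-21043751/250 - 406957)*76538 = -122783001/250*76538 = -4698782665269/125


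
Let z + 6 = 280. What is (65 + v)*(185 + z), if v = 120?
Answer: 84915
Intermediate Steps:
z = 274 (z = -6 + 280 = 274)
(65 + v)*(185 + z) = (65 + 120)*(185 + 274) = 185*459 = 84915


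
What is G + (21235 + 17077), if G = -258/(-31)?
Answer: 1187930/31 ≈ 38320.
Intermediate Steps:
G = 258/31 (G = -1/31*(-258) = 258/31 ≈ 8.3226)
G + (21235 + 17077) = 258/31 + (21235 + 17077) = 258/31 + 38312 = 1187930/31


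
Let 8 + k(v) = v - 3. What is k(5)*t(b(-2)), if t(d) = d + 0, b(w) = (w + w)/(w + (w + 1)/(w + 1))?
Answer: -24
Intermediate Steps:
k(v) = -11 + v (k(v) = -8 + (v - 3) = -8 + (-3 + v) = -11 + v)
b(w) = 2*w/(1 + w) (b(w) = (2*w)/(w + (1 + w)/(1 + w)) = (2*w)/(w + 1) = (2*w)/(1 + w) = 2*w/(1 + w))
t(d) = d
k(5)*t(b(-2)) = (-11 + 5)*(2*(-2)/(1 - 2)) = -12*(-2)/(-1) = -12*(-2)*(-1) = -6*4 = -24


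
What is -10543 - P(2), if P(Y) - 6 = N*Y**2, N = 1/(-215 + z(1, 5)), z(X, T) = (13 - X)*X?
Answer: -2141443/203 ≈ -10549.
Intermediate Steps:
z(X, T) = X*(13 - X)
N = -1/203 (N = 1/(-215 + 1*(13 - 1*1)) = 1/(-215 + 1*(13 - 1)) = 1/(-215 + 1*12) = 1/(-215 + 12) = 1/(-203) = -1/203 ≈ -0.0049261)
P(Y) = 6 - Y**2/203
-10543 - P(2) = -10543 - (6 - 1/203*2**2) = -10543 - (6 - 1/203*4) = -10543 - (6 - 4/203) = -10543 - 1*1214/203 = -10543 - 1214/203 = -2141443/203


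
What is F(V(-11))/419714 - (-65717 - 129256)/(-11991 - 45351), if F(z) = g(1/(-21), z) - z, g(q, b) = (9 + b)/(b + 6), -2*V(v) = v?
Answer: -627387412817/184515508108 ≈ -3.4002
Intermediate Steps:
V(v) = -v/2
g(q, b) = (9 + b)/(6 + b)
F(z) = -z + (9 + z)/(6 + z) (F(z) = (9 + z)/(6 + z) - z = -z + (9 + z)/(6 + z))
F(V(-11))/419714 - (-65717 - 129256)/(-11991 - 45351) = ((9 - ½*(-11) - (-½*(-11))*(6 - ½*(-11)))/(6 - ½*(-11)))/419714 - (-65717 - 129256)/(-11991 - 45351) = ((9 + 11/2 - 1*11/2*(6 + 11/2))/(6 + 11/2))*(1/419714) - (-194973)/(-57342) = ((9 + 11/2 - 1*11/2*23/2)/(23/2))*(1/419714) - (-194973)*(-1)/57342 = (2*(9 + 11/2 - 253/4)/23)*(1/419714) - 1*64991/19114 = ((2/23)*(-195/4))*(1/419714) - 64991/19114 = -195/46*1/419714 - 64991/19114 = -195/19306844 - 64991/19114 = -627387412817/184515508108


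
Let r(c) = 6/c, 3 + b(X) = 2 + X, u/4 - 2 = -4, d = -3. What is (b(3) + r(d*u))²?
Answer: 81/16 ≈ 5.0625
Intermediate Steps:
u = -8 (u = 8 + 4*(-4) = 8 - 16 = -8)
b(X) = -1 + X (b(X) = -3 + (2 + X) = -1 + X)
(b(3) + r(d*u))² = ((-1 + 3) + 6/((-3*(-8))))² = (2 + 6/24)² = (2 + 6*(1/24))² = (2 + ¼)² = (9/4)² = 81/16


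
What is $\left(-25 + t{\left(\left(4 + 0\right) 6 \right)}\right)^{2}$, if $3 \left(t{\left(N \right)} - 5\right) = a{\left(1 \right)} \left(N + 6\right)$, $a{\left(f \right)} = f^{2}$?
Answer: $100$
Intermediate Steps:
$t{\left(N \right)} = 7 + \frac{N}{3}$ ($t{\left(N \right)} = 5 + \frac{1^{2} \left(N + 6\right)}{3} = 5 + \frac{1 \left(6 + N\right)}{3} = 5 + \frac{6 + N}{3} = 5 + \left(2 + \frac{N}{3}\right) = 7 + \frac{N}{3}$)
$\left(-25 + t{\left(\left(4 + 0\right) 6 \right)}\right)^{2} = \left(-25 + \left(7 + \frac{\left(4 + 0\right) 6}{3}\right)\right)^{2} = \left(-25 + \left(7 + \frac{4 \cdot 6}{3}\right)\right)^{2} = \left(-25 + \left(7 + \frac{1}{3} \cdot 24\right)\right)^{2} = \left(-25 + \left(7 + 8\right)\right)^{2} = \left(-25 + 15\right)^{2} = \left(-10\right)^{2} = 100$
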